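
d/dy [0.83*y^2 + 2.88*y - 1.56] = 1.66*y + 2.88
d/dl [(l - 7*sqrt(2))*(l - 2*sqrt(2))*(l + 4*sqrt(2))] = 3*l^2 - 10*sqrt(2)*l - 44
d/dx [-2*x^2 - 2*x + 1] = -4*x - 2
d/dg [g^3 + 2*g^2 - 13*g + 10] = 3*g^2 + 4*g - 13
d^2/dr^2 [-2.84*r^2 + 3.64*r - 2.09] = -5.68000000000000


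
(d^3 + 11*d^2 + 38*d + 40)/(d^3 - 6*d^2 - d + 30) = (d^2 + 9*d + 20)/(d^2 - 8*d + 15)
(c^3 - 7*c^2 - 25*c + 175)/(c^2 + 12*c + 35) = (c^2 - 12*c + 35)/(c + 7)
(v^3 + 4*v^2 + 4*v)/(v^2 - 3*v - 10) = v*(v + 2)/(v - 5)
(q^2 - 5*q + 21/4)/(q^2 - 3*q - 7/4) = (2*q - 3)/(2*q + 1)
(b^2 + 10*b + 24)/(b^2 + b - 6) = (b^2 + 10*b + 24)/(b^2 + b - 6)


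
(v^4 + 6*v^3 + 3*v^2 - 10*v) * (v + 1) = v^5 + 7*v^4 + 9*v^3 - 7*v^2 - 10*v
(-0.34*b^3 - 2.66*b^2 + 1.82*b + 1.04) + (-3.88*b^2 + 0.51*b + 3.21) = -0.34*b^3 - 6.54*b^2 + 2.33*b + 4.25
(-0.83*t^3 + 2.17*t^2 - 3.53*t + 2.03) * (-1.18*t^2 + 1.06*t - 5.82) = 0.9794*t^5 - 3.4404*t^4 + 11.2962*t^3 - 18.7666*t^2 + 22.6964*t - 11.8146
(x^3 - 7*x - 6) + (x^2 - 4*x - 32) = x^3 + x^2 - 11*x - 38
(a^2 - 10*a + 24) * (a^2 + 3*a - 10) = a^4 - 7*a^3 - 16*a^2 + 172*a - 240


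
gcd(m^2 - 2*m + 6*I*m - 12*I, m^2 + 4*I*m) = 1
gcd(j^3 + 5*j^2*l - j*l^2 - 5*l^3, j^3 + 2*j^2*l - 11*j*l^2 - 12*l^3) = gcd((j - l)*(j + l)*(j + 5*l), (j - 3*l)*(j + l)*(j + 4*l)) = j + l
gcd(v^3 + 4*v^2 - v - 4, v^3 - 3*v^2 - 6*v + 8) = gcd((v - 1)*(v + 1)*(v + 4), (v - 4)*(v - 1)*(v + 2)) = v - 1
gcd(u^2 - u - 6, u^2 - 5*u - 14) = u + 2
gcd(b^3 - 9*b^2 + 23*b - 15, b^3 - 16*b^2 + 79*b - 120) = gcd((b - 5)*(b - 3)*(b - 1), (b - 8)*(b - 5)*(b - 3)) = b^2 - 8*b + 15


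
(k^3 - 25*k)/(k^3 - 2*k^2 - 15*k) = (k + 5)/(k + 3)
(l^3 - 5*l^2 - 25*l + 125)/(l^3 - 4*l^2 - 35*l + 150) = (l + 5)/(l + 6)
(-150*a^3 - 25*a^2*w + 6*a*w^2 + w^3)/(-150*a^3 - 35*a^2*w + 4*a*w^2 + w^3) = (-30*a^2 + a*w + w^2)/(-30*a^2 - a*w + w^2)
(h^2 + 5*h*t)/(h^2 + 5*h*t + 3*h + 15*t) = h/(h + 3)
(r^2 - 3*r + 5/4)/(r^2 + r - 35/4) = (2*r - 1)/(2*r + 7)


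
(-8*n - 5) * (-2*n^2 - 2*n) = 16*n^3 + 26*n^2 + 10*n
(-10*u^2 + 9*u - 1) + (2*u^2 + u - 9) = -8*u^2 + 10*u - 10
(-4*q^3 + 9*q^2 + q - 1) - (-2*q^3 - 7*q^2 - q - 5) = -2*q^3 + 16*q^2 + 2*q + 4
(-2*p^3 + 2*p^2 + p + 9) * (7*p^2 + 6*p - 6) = -14*p^5 + 2*p^4 + 31*p^3 + 57*p^2 + 48*p - 54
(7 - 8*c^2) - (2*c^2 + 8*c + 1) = -10*c^2 - 8*c + 6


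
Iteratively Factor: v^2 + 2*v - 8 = (v + 4)*(v - 2)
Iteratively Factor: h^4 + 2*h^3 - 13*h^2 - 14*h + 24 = (h - 3)*(h^3 + 5*h^2 + 2*h - 8) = (h - 3)*(h + 4)*(h^2 + h - 2) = (h - 3)*(h - 1)*(h + 4)*(h + 2)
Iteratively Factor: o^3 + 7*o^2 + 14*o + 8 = (o + 1)*(o^2 + 6*o + 8) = (o + 1)*(o + 4)*(o + 2)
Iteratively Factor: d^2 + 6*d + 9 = (d + 3)*(d + 3)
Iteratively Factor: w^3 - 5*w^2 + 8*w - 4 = (w - 2)*(w^2 - 3*w + 2) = (w - 2)^2*(w - 1)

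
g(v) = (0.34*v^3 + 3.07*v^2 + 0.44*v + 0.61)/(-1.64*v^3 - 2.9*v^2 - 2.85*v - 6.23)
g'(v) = (1.02*v^2 + 6.14*v + 0.44)/(-1.64*v^3 - 2.9*v^2 - 2.85*v - 6.23) + (4.92*v^2 + 5.8*v + 2.85)*(0.34*v^3 + 3.07*v^2 + 0.44*v + 0.61)/(-1.64*v^3 - 2.9*v^2 - 2.85*v - 6.23)^2 = (2.22044604925031e-16*v^5 + 4.0488*v^4 - 0.494799999999998*v^3 - 10.8269*v^2 - 34.7142*v - 1.0027)/(2.6896*v^6 + 9.512*v^5 + 17.758*v^4 + 36.9644*v^3 + 44.2565*v^2 + 35.511*v + 38.8129)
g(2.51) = -0.46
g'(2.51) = -0.00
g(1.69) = -0.43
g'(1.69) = -0.08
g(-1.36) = -1.35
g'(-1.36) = 3.20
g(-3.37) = 0.63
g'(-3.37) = 0.48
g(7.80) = -0.36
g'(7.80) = 0.01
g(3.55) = -0.44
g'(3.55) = 0.02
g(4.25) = -0.43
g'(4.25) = 0.02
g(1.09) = -0.35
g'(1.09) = -0.21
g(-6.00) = 0.13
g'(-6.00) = 0.08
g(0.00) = -0.10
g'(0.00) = -0.03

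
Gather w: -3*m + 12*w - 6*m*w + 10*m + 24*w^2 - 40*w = 7*m + 24*w^2 + w*(-6*m - 28)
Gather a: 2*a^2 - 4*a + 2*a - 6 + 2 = 2*a^2 - 2*a - 4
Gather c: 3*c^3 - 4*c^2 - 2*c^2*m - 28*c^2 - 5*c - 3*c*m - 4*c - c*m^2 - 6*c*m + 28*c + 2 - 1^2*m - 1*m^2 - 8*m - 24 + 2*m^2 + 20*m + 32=3*c^3 + c^2*(-2*m - 32) + c*(-m^2 - 9*m + 19) + m^2 + 11*m + 10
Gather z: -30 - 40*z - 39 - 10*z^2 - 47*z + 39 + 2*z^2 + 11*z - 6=-8*z^2 - 76*z - 36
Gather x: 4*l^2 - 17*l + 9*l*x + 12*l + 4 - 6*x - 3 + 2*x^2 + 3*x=4*l^2 - 5*l + 2*x^2 + x*(9*l - 3) + 1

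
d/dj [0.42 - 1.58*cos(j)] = 1.58*sin(j)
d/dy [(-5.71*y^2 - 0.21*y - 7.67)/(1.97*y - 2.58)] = (-11.2487*y^2 + 29.4636*y + 15.6517)/(3.8809*y^2 - 10.1652*y + 6.6564)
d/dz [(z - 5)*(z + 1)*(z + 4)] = 3*z^2 - 21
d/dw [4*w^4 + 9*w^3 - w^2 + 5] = w*(16*w^2 + 27*w - 2)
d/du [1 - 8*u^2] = -16*u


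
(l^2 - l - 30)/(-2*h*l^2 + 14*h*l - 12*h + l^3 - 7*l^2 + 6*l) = (-l - 5)/(2*h*l - 2*h - l^2 + l)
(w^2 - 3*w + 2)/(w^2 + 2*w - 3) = (w - 2)/(w + 3)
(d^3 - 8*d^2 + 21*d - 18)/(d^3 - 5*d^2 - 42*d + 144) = (d^2 - 5*d + 6)/(d^2 - 2*d - 48)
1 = 1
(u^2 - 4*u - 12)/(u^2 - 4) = (u - 6)/(u - 2)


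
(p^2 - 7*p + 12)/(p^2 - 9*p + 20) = (p - 3)/(p - 5)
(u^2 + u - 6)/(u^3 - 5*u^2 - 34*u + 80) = (u + 3)/(u^2 - 3*u - 40)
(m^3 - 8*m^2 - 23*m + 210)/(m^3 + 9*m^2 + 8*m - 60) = (m^2 - 13*m + 42)/(m^2 + 4*m - 12)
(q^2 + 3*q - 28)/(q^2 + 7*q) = (q - 4)/q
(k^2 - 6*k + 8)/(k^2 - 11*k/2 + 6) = 2*(k - 2)/(2*k - 3)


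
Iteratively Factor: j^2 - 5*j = (j)*(j - 5)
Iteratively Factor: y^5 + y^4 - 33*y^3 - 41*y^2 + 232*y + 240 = (y + 1)*(y^4 - 33*y^2 - 8*y + 240) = (y + 1)*(y + 4)*(y^3 - 4*y^2 - 17*y + 60) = (y + 1)*(y + 4)^2*(y^2 - 8*y + 15) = (y - 5)*(y + 1)*(y + 4)^2*(y - 3)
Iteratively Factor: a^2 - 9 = (a + 3)*(a - 3)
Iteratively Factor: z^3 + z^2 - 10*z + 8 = (z - 2)*(z^2 + 3*z - 4) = (z - 2)*(z - 1)*(z + 4)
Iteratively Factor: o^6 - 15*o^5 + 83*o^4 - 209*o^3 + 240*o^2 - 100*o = (o)*(o^5 - 15*o^4 + 83*o^3 - 209*o^2 + 240*o - 100) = o*(o - 5)*(o^4 - 10*o^3 + 33*o^2 - 44*o + 20) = o*(o - 5)^2*(o^3 - 5*o^2 + 8*o - 4) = o*(o - 5)^2*(o - 1)*(o^2 - 4*o + 4) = o*(o - 5)^2*(o - 2)*(o - 1)*(o - 2)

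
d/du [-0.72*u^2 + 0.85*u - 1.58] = 0.85 - 1.44*u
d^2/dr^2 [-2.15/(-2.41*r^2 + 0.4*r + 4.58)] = (24.97483*r^2 - 4.1452*r - 2.15*(4.82*r - 0.4)*(9.64*r - 0.8) - 47.46254)/(-2.41*r^2 + 0.4*r + 4.58)^3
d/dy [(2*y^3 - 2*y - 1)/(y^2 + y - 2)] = ((2*y + 1)*(-2*y^3 + 2*y + 1) + 2*(3*y^2 - 1)*(y^2 + y - 2))/(y^2 + y - 2)^2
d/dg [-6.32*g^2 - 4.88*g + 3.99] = -12.64*g - 4.88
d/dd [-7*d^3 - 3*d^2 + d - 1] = -21*d^2 - 6*d + 1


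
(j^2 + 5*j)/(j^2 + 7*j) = (j + 5)/(j + 7)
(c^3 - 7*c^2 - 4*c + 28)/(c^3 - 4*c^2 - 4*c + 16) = (c - 7)/(c - 4)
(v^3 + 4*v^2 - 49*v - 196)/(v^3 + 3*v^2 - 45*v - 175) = (v^2 + 11*v + 28)/(v^2 + 10*v + 25)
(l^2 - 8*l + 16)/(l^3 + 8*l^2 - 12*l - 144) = (l - 4)/(l^2 + 12*l + 36)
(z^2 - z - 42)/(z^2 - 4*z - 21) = (z + 6)/(z + 3)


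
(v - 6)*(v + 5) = v^2 - v - 30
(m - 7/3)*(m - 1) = m^2 - 10*m/3 + 7/3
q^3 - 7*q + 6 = (q - 2)*(q - 1)*(q + 3)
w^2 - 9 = (w - 3)*(w + 3)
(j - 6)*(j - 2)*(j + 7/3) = j^3 - 17*j^2/3 - 20*j/3 + 28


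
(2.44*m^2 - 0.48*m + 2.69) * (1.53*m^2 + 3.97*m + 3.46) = 3.7332*m^4 + 8.9524*m^3 + 10.6525*m^2 + 9.0185*m + 9.3074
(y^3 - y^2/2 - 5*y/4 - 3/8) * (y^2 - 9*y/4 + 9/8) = y^5 - 11*y^4/4 + y^3 + 15*y^2/8 - 9*y/16 - 27/64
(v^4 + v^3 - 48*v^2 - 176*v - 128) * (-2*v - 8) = -2*v^5 - 10*v^4 + 88*v^3 + 736*v^2 + 1664*v + 1024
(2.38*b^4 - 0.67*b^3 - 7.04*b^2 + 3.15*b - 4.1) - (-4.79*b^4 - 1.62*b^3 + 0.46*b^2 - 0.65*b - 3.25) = 7.17*b^4 + 0.95*b^3 - 7.5*b^2 + 3.8*b - 0.85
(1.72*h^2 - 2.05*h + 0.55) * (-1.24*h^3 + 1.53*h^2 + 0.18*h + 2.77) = -2.1328*h^5 + 5.1736*h^4 - 3.5089*h^3 + 5.2369*h^2 - 5.5795*h + 1.5235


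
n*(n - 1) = n^2 - n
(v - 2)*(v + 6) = v^2 + 4*v - 12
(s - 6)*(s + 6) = s^2 - 36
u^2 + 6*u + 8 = (u + 2)*(u + 4)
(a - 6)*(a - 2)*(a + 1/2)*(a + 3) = a^4 - 9*a^3/2 - 29*a^2/2 + 30*a + 18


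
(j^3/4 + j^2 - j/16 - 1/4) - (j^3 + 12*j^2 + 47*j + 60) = -3*j^3/4 - 11*j^2 - 753*j/16 - 241/4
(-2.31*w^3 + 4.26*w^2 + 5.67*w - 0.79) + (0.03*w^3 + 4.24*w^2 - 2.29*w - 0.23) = -2.28*w^3 + 8.5*w^2 + 3.38*w - 1.02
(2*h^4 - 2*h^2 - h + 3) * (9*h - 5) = 18*h^5 - 10*h^4 - 18*h^3 + h^2 + 32*h - 15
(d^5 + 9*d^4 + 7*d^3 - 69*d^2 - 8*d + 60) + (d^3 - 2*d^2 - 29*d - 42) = d^5 + 9*d^4 + 8*d^3 - 71*d^2 - 37*d + 18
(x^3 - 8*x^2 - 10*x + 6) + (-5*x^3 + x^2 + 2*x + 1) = -4*x^3 - 7*x^2 - 8*x + 7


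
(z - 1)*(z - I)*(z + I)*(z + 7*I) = z^4 - z^3 + 7*I*z^3 + z^2 - 7*I*z^2 - z + 7*I*z - 7*I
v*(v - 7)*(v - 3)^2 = v^4 - 13*v^3 + 51*v^2 - 63*v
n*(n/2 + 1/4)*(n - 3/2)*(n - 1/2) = n^4/2 - 3*n^3/4 - n^2/8 + 3*n/16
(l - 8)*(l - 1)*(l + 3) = l^3 - 6*l^2 - 19*l + 24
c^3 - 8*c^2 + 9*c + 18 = (c - 6)*(c - 3)*(c + 1)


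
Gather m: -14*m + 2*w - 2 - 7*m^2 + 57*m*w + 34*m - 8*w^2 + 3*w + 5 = -7*m^2 + m*(57*w + 20) - 8*w^2 + 5*w + 3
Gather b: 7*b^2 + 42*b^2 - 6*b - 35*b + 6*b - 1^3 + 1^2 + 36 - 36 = 49*b^2 - 35*b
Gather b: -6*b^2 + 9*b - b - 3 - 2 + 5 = -6*b^2 + 8*b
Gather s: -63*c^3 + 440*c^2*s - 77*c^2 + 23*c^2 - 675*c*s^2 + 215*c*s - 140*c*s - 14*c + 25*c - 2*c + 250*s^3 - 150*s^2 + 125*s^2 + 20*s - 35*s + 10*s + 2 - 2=-63*c^3 - 54*c^2 + 9*c + 250*s^3 + s^2*(-675*c - 25) + s*(440*c^2 + 75*c - 5)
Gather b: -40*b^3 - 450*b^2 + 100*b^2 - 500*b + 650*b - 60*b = -40*b^3 - 350*b^2 + 90*b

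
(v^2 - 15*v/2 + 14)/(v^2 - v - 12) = (v - 7/2)/(v + 3)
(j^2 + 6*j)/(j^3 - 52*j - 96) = j/(j^2 - 6*j - 16)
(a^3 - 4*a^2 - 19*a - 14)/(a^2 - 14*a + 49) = (a^2 + 3*a + 2)/(a - 7)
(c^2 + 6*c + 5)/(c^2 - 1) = (c + 5)/(c - 1)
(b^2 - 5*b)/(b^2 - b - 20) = b/(b + 4)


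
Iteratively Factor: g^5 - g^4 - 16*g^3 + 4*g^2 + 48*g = (g + 2)*(g^4 - 3*g^3 - 10*g^2 + 24*g) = g*(g + 2)*(g^3 - 3*g^2 - 10*g + 24) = g*(g - 2)*(g + 2)*(g^2 - g - 12) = g*(g - 4)*(g - 2)*(g + 2)*(g + 3)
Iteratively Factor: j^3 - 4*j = (j)*(j^2 - 4) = j*(j + 2)*(j - 2)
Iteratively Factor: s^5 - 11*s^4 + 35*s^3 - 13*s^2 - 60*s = (s - 5)*(s^4 - 6*s^3 + 5*s^2 + 12*s) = (s - 5)*(s - 4)*(s^3 - 2*s^2 - 3*s) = (s - 5)*(s - 4)*(s - 3)*(s^2 + s) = (s - 5)*(s - 4)*(s - 3)*(s + 1)*(s)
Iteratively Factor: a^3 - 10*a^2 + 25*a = (a - 5)*(a^2 - 5*a) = a*(a - 5)*(a - 5)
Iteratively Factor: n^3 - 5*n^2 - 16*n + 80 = (n - 4)*(n^2 - n - 20) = (n - 4)*(n + 4)*(n - 5)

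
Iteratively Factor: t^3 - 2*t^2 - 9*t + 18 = (t + 3)*(t^2 - 5*t + 6) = (t - 3)*(t + 3)*(t - 2)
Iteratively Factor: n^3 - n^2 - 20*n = (n)*(n^2 - n - 20) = n*(n + 4)*(n - 5)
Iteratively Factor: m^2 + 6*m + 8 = (m + 4)*(m + 2)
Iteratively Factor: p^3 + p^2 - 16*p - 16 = (p + 1)*(p^2 - 16) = (p + 1)*(p + 4)*(p - 4)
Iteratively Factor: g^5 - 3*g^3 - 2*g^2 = (g + 1)*(g^4 - g^3 - 2*g^2) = (g - 2)*(g + 1)*(g^3 + g^2) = g*(g - 2)*(g + 1)*(g^2 + g) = g^2*(g - 2)*(g + 1)*(g + 1)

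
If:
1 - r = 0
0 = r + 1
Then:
No Solution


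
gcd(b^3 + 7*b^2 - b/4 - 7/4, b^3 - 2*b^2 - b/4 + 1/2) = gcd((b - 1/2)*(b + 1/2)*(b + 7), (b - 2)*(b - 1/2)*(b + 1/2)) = b^2 - 1/4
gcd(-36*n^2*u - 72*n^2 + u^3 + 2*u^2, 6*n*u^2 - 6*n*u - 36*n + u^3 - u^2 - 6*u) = 6*n*u + 12*n + u^2 + 2*u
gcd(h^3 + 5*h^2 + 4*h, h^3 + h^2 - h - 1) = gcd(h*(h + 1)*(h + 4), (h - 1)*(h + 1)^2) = h + 1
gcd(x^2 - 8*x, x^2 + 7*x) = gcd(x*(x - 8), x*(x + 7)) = x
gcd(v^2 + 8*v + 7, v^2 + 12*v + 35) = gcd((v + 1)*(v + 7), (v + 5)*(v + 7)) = v + 7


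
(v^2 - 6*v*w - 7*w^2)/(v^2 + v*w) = (v - 7*w)/v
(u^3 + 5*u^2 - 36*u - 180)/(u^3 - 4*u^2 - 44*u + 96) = (u^2 - u - 30)/(u^2 - 10*u + 16)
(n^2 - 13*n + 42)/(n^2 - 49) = (n - 6)/(n + 7)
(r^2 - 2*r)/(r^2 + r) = (r - 2)/(r + 1)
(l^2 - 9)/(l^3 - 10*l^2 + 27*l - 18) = (l + 3)/(l^2 - 7*l + 6)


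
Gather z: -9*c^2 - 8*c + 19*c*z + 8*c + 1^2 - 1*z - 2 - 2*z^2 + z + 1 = -9*c^2 + 19*c*z - 2*z^2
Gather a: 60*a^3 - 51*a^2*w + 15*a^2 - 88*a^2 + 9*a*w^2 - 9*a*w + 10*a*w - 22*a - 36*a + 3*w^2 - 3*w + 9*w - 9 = 60*a^3 + a^2*(-51*w - 73) + a*(9*w^2 + w - 58) + 3*w^2 + 6*w - 9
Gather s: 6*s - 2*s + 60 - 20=4*s + 40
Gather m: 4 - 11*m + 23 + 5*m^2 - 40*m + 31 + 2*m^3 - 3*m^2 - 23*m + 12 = 2*m^3 + 2*m^2 - 74*m + 70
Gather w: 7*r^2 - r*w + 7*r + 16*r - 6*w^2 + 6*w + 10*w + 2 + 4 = 7*r^2 + 23*r - 6*w^2 + w*(16 - r) + 6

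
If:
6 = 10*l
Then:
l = 3/5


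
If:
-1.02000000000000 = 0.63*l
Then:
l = -1.62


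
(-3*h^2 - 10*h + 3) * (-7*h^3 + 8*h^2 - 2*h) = 21*h^5 + 46*h^4 - 95*h^3 + 44*h^2 - 6*h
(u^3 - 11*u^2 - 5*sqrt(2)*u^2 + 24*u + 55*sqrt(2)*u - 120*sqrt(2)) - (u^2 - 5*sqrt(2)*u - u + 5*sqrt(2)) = u^3 - 12*u^2 - 5*sqrt(2)*u^2 + 25*u + 60*sqrt(2)*u - 125*sqrt(2)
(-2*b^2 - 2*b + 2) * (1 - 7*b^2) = 14*b^4 + 14*b^3 - 16*b^2 - 2*b + 2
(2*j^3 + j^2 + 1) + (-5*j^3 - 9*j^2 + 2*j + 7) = -3*j^3 - 8*j^2 + 2*j + 8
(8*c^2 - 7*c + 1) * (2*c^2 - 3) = 16*c^4 - 14*c^3 - 22*c^2 + 21*c - 3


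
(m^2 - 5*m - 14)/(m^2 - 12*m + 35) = (m + 2)/(m - 5)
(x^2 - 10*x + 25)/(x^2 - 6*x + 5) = (x - 5)/(x - 1)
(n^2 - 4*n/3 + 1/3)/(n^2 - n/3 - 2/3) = (3*n - 1)/(3*n + 2)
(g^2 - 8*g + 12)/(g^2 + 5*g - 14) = (g - 6)/(g + 7)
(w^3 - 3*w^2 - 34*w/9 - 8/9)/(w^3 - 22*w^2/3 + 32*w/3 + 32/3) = (w + 1/3)/(w - 4)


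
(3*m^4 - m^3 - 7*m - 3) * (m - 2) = 3*m^5 - 7*m^4 + 2*m^3 - 7*m^2 + 11*m + 6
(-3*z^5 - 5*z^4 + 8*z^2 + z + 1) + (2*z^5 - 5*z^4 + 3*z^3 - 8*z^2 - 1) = -z^5 - 10*z^4 + 3*z^3 + z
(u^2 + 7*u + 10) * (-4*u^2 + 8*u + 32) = -4*u^4 - 20*u^3 + 48*u^2 + 304*u + 320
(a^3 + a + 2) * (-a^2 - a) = -a^5 - a^4 - a^3 - 3*a^2 - 2*a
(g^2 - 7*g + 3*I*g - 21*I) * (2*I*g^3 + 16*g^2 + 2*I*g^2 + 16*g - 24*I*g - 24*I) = 2*I*g^5 + 10*g^4 - 12*I*g^4 - 60*g^3 + 10*I*g^3 + 2*g^2 - 144*I*g^2 - 432*g - 168*I*g - 504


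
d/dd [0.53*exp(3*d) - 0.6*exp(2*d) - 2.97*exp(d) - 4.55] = (1.59*exp(2*d) - 1.2*exp(d) - 2.97)*exp(d)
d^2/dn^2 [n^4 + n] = 12*n^2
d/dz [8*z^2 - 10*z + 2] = 16*z - 10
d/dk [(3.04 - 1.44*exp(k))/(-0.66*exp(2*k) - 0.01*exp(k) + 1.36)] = (-0.9504*exp(2*k) + 4.0128*exp(k) - 1.928)*exp(k)/(0.4356*exp(4*k) + 0.0132*exp(3*k) - 1.7951*exp(2*k) - 0.0272*exp(k) + 1.8496)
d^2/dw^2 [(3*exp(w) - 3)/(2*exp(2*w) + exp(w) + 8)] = (12*exp(4*w) - 54*exp(3*w) - 306*exp(2*w) + 165*exp(w) + 216)*exp(w)/(8*exp(6*w) + 12*exp(5*w) + 102*exp(4*w) + 97*exp(3*w) + 408*exp(2*w) + 192*exp(w) + 512)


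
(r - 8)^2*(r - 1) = r^3 - 17*r^2 + 80*r - 64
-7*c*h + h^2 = h*(-7*c + h)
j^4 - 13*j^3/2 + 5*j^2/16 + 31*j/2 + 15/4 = (j - 6)*(j - 2)*(j + 1/4)*(j + 5/4)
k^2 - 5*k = k*(k - 5)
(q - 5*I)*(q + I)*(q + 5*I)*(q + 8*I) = q^4 + 9*I*q^3 + 17*q^2 + 225*I*q - 200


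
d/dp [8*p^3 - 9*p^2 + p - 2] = 24*p^2 - 18*p + 1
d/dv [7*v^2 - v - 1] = 14*v - 1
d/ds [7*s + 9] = 7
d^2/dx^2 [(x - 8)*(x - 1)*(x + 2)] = 6*x - 14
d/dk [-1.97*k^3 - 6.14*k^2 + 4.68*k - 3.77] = -5.91*k^2 - 12.28*k + 4.68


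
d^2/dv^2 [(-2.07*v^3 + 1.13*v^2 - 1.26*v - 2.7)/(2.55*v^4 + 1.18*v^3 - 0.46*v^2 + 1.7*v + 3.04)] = (-26.92035*v^9 + 44.08695*v^8 - 92.48544*v^7 - 282.617528*v^6 + 105.863616*v^5 - 85.958664*v^4 + 103.767088*v^3 + 214.772736*v^2 - 54.571536*v + 10.752016)/(16.581375*v^12 + 23.01885*v^11 + 1.67841*v^10 + 26.500942*v^9 + 89.691828*v^8 + 50.769864*v^7 + 7.777772*v^6 + 80.479488*v^5 + 105.229272*v^4 + 23.364584*v^3 + 13.603392*v^2 + 47.13216*v + 28.094464)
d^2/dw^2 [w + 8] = 0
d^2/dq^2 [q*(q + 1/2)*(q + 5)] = 6*q + 11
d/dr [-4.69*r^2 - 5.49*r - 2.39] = -9.38*r - 5.49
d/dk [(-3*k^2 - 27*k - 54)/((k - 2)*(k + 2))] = 3*(9*k^2 + 44*k + 36)/(k^4 - 8*k^2 + 16)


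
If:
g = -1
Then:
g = -1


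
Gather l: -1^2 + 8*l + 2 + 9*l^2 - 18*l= 9*l^2 - 10*l + 1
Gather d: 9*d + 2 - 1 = 9*d + 1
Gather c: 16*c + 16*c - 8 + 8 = 32*c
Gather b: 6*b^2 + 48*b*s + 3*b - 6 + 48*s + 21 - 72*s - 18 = 6*b^2 + b*(48*s + 3) - 24*s - 3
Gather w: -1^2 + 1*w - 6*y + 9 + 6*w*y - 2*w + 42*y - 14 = w*(6*y - 1) + 36*y - 6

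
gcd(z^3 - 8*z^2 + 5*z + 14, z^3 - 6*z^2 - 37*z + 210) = z - 7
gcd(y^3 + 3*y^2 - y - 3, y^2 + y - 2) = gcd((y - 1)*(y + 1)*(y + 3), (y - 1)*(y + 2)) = y - 1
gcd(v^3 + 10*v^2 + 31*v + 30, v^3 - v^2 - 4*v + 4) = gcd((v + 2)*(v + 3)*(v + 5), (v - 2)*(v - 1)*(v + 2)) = v + 2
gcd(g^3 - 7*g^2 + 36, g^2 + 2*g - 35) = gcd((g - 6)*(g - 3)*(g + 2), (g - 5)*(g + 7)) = 1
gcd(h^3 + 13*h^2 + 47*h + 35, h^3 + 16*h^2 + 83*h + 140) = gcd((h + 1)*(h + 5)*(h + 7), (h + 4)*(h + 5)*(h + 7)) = h^2 + 12*h + 35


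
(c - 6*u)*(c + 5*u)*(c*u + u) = c^3*u - c^2*u^2 + c^2*u - 30*c*u^3 - c*u^2 - 30*u^3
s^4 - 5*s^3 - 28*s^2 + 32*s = s*(s - 8)*(s - 1)*(s + 4)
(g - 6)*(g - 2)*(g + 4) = g^3 - 4*g^2 - 20*g + 48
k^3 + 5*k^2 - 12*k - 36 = (k - 3)*(k + 2)*(k + 6)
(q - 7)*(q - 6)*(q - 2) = q^3 - 15*q^2 + 68*q - 84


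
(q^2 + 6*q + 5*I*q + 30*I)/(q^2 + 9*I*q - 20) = (q + 6)/(q + 4*I)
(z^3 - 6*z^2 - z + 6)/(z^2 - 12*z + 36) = (z^2 - 1)/(z - 6)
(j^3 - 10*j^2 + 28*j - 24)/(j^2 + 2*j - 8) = (j^2 - 8*j + 12)/(j + 4)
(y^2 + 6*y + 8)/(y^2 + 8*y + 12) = (y + 4)/(y + 6)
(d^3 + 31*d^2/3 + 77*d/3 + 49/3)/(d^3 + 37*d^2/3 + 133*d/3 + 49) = (d + 1)/(d + 3)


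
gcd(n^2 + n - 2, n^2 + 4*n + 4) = n + 2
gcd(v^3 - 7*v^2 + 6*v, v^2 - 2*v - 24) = v - 6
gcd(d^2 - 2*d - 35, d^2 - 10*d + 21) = d - 7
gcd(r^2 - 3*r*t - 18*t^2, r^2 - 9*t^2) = r + 3*t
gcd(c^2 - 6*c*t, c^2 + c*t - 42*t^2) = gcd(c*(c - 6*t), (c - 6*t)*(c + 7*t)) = -c + 6*t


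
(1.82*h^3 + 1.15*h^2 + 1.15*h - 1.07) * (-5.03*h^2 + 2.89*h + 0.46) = -9.1546*h^5 - 0.524699999999999*h^4 - 1.6238*h^3 + 9.2346*h^2 - 2.5633*h - 0.4922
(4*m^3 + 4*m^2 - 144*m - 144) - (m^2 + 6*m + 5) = 4*m^3 + 3*m^2 - 150*m - 149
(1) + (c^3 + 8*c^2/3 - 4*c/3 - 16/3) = c^3 + 8*c^2/3 - 4*c/3 - 13/3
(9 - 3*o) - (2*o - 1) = 10 - 5*o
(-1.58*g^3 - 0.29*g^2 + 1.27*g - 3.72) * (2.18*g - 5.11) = -3.4444*g^4 + 7.4416*g^3 + 4.2505*g^2 - 14.5993*g + 19.0092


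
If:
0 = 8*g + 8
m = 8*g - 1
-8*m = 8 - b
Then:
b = -64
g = -1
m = -9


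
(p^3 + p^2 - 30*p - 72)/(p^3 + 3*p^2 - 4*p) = (p^2 - 3*p - 18)/(p*(p - 1))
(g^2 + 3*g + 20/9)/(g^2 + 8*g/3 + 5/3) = (g + 4/3)/(g + 1)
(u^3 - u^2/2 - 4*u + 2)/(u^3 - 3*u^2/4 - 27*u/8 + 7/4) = 4*(u + 2)/(4*u + 7)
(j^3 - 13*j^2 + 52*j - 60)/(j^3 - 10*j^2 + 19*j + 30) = (j - 2)/(j + 1)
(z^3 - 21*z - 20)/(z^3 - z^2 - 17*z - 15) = (z + 4)/(z + 3)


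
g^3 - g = g*(g - 1)*(g + 1)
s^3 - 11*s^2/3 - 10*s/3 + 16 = (s - 3)*(s - 8/3)*(s + 2)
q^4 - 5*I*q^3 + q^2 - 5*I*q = q*(q - 5*I)*(-I*q + 1)*(I*q + 1)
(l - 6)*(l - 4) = l^2 - 10*l + 24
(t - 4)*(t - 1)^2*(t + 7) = t^4 + t^3 - 33*t^2 + 59*t - 28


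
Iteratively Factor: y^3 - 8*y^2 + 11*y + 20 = (y + 1)*(y^2 - 9*y + 20) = (y - 5)*(y + 1)*(y - 4)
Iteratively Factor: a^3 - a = (a + 1)*(a^2 - a) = a*(a + 1)*(a - 1)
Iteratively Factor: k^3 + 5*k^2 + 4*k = (k)*(k^2 + 5*k + 4) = k*(k + 1)*(k + 4)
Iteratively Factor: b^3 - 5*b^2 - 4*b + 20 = (b + 2)*(b^2 - 7*b + 10) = (b - 5)*(b + 2)*(b - 2)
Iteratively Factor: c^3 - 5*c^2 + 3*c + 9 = (c - 3)*(c^2 - 2*c - 3) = (c - 3)*(c + 1)*(c - 3)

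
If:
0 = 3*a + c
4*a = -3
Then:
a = -3/4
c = 9/4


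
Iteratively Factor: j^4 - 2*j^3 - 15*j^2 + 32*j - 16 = (j - 4)*(j^3 + 2*j^2 - 7*j + 4) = (j - 4)*(j - 1)*(j^2 + 3*j - 4) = (j - 4)*(j - 1)^2*(j + 4)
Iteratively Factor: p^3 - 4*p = (p)*(p^2 - 4) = p*(p + 2)*(p - 2)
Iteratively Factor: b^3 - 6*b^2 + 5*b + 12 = (b - 3)*(b^2 - 3*b - 4) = (b - 3)*(b + 1)*(b - 4)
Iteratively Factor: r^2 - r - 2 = (r + 1)*(r - 2)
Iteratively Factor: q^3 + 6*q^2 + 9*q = (q + 3)*(q^2 + 3*q) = q*(q + 3)*(q + 3)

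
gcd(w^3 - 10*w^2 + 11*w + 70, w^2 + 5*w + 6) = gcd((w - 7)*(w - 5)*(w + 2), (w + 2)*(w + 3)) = w + 2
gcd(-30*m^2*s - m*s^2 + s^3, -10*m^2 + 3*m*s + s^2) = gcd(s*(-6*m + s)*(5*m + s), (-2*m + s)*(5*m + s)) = 5*m + s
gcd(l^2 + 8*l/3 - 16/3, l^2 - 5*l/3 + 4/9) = l - 4/3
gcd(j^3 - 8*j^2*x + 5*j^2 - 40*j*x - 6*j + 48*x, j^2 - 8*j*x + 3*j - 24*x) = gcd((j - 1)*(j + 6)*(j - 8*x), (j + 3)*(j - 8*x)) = -j + 8*x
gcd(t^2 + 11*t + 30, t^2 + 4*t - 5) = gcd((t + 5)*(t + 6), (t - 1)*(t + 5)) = t + 5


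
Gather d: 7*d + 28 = 7*d + 28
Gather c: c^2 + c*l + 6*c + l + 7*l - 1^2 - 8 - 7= c^2 + c*(l + 6) + 8*l - 16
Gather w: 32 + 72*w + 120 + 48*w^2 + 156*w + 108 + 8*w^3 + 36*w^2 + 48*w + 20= 8*w^3 + 84*w^2 + 276*w + 280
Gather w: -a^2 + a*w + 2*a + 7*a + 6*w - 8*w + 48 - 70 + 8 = -a^2 + 9*a + w*(a - 2) - 14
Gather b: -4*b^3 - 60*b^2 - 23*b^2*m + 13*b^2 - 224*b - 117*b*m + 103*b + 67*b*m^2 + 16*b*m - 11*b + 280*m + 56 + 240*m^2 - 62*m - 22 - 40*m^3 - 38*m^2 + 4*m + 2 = -4*b^3 + b^2*(-23*m - 47) + b*(67*m^2 - 101*m - 132) - 40*m^3 + 202*m^2 + 222*m + 36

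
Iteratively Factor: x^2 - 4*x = (x - 4)*(x)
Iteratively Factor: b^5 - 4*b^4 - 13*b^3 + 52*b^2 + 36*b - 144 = (b + 2)*(b^4 - 6*b^3 - b^2 + 54*b - 72) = (b - 4)*(b + 2)*(b^3 - 2*b^2 - 9*b + 18) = (b - 4)*(b + 2)*(b + 3)*(b^2 - 5*b + 6) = (b - 4)*(b - 3)*(b + 2)*(b + 3)*(b - 2)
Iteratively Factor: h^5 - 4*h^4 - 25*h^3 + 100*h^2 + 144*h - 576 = (h + 3)*(h^4 - 7*h^3 - 4*h^2 + 112*h - 192) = (h - 4)*(h + 3)*(h^3 - 3*h^2 - 16*h + 48) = (h - 4)^2*(h + 3)*(h^2 + h - 12) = (h - 4)^2*(h + 3)*(h + 4)*(h - 3)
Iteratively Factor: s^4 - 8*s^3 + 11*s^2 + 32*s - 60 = (s - 2)*(s^3 - 6*s^2 - s + 30) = (s - 2)*(s + 2)*(s^2 - 8*s + 15) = (s - 5)*(s - 2)*(s + 2)*(s - 3)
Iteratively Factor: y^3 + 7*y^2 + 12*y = (y + 4)*(y^2 + 3*y) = y*(y + 4)*(y + 3)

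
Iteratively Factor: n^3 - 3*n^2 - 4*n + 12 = (n + 2)*(n^2 - 5*n + 6) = (n - 3)*(n + 2)*(n - 2)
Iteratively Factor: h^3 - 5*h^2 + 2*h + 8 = (h + 1)*(h^2 - 6*h + 8) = (h - 2)*(h + 1)*(h - 4)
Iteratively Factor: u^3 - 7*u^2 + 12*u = (u - 4)*(u^2 - 3*u) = (u - 4)*(u - 3)*(u)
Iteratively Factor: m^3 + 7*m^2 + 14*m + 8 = (m + 1)*(m^2 + 6*m + 8) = (m + 1)*(m + 2)*(m + 4)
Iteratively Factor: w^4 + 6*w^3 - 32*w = (w + 4)*(w^3 + 2*w^2 - 8*w) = (w - 2)*(w + 4)*(w^2 + 4*w) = w*(w - 2)*(w + 4)*(w + 4)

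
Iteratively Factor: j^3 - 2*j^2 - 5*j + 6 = (j + 2)*(j^2 - 4*j + 3) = (j - 3)*(j + 2)*(j - 1)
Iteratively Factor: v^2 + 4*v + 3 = (v + 3)*(v + 1)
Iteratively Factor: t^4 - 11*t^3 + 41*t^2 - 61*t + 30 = (t - 3)*(t^3 - 8*t^2 + 17*t - 10) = (t - 3)*(t - 1)*(t^2 - 7*t + 10) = (t - 3)*(t - 2)*(t - 1)*(t - 5)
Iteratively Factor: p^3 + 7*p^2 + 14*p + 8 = (p + 1)*(p^2 + 6*p + 8) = (p + 1)*(p + 4)*(p + 2)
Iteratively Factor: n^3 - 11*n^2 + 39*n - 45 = (n - 5)*(n^2 - 6*n + 9) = (n - 5)*(n - 3)*(n - 3)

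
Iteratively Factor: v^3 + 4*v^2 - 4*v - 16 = (v + 2)*(v^2 + 2*v - 8) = (v + 2)*(v + 4)*(v - 2)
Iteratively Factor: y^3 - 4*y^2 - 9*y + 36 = (y + 3)*(y^2 - 7*y + 12) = (y - 3)*(y + 3)*(y - 4)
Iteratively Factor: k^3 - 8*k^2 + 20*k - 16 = (k - 2)*(k^2 - 6*k + 8) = (k - 4)*(k - 2)*(k - 2)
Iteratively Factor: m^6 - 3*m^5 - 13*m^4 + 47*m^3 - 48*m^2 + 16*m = (m + 4)*(m^5 - 7*m^4 + 15*m^3 - 13*m^2 + 4*m) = (m - 1)*(m + 4)*(m^4 - 6*m^3 + 9*m^2 - 4*m) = (m - 1)^2*(m + 4)*(m^3 - 5*m^2 + 4*m) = m*(m - 1)^2*(m + 4)*(m^2 - 5*m + 4) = m*(m - 1)^3*(m + 4)*(m - 4)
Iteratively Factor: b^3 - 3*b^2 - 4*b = (b + 1)*(b^2 - 4*b) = b*(b + 1)*(b - 4)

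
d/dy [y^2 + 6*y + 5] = 2*y + 6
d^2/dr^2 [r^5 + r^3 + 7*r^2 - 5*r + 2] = 20*r^3 + 6*r + 14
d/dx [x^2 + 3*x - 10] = 2*x + 3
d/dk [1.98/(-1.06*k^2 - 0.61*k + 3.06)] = (4.1976*k + 1.2078)/(1.06*k^2 + 0.61*k - 3.06)^2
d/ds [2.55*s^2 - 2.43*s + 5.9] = 5.1*s - 2.43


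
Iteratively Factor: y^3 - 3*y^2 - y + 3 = (y - 1)*(y^2 - 2*y - 3) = (y - 3)*(y - 1)*(y + 1)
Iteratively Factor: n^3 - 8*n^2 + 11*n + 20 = (n + 1)*(n^2 - 9*n + 20) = (n - 5)*(n + 1)*(n - 4)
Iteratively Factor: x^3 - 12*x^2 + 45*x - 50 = (x - 2)*(x^2 - 10*x + 25) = (x - 5)*(x - 2)*(x - 5)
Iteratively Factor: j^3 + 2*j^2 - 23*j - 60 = (j + 4)*(j^2 - 2*j - 15) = (j - 5)*(j + 4)*(j + 3)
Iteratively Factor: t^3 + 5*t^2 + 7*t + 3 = (t + 1)*(t^2 + 4*t + 3) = (t + 1)^2*(t + 3)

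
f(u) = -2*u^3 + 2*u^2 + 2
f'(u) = -6*u^2 + 4*u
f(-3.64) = 124.96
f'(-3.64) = -94.06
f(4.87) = -181.57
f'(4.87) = -122.82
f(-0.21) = 2.11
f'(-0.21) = -1.10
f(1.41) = 0.37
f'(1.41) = -6.29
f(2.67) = -21.81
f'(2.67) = -32.09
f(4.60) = -150.35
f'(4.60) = -108.56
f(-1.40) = 11.41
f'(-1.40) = -17.36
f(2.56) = -18.45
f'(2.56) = -29.08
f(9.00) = -1294.00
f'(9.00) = -450.00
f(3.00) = -34.00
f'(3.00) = -42.00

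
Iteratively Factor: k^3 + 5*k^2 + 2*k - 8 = (k + 2)*(k^2 + 3*k - 4) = (k - 1)*(k + 2)*(k + 4)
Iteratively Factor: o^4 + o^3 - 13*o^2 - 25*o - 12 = (o - 4)*(o^3 + 5*o^2 + 7*o + 3) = (o - 4)*(o + 1)*(o^2 + 4*o + 3) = (o - 4)*(o + 1)*(o + 3)*(o + 1)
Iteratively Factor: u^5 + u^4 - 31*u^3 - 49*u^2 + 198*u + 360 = (u + 4)*(u^4 - 3*u^3 - 19*u^2 + 27*u + 90) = (u - 3)*(u + 4)*(u^3 - 19*u - 30) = (u - 3)*(u + 3)*(u + 4)*(u^2 - 3*u - 10) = (u - 5)*(u - 3)*(u + 3)*(u + 4)*(u + 2)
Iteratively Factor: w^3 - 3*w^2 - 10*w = (w - 5)*(w^2 + 2*w) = (w - 5)*(w + 2)*(w)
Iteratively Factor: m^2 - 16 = (m + 4)*(m - 4)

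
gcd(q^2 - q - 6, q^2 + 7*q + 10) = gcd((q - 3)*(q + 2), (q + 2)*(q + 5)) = q + 2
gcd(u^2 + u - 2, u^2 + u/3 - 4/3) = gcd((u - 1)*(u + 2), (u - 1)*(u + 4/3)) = u - 1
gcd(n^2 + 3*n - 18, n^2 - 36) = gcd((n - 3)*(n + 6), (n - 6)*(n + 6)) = n + 6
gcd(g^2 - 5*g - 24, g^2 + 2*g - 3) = g + 3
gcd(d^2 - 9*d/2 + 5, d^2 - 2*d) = d - 2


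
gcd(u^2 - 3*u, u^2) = u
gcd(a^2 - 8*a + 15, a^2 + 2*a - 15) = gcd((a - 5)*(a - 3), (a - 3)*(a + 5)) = a - 3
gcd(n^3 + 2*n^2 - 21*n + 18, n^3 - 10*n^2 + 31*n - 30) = n - 3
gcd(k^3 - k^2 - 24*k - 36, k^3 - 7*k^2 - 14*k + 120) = k - 6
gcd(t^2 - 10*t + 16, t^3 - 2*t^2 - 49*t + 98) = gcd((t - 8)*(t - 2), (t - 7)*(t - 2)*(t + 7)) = t - 2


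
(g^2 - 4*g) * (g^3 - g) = g^5 - 4*g^4 - g^3 + 4*g^2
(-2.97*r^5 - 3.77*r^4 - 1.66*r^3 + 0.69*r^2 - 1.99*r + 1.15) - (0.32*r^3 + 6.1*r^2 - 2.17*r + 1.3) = -2.97*r^5 - 3.77*r^4 - 1.98*r^3 - 5.41*r^2 + 0.18*r - 0.15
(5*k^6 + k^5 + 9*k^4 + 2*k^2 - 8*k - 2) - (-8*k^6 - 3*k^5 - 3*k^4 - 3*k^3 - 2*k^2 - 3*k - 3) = 13*k^6 + 4*k^5 + 12*k^4 + 3*k^3 + 4*k^2 - 5*k + 1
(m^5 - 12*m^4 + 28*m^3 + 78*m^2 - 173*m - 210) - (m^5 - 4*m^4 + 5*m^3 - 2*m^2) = -8*m^4 + 23*m^3 + 80*m^2 - 173*m - 210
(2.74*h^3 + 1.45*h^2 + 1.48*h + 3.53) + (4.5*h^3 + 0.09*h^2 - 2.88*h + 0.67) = 7.24*h^3 + 1.54*h^2 - 1.4*h + 4.2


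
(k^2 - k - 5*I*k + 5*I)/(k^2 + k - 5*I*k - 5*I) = (k - 1)/(k + 1)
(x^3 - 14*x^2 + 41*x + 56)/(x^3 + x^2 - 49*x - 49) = (x - 8)/(x + 7)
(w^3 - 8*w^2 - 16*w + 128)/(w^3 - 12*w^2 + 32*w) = (w + 4)/w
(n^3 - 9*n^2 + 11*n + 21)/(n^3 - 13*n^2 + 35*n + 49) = (n - 3)/(n - 7)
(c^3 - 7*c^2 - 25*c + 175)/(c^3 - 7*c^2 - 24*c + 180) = (c^2 - 12*c + 35)/(c^2 - 12*c + 36)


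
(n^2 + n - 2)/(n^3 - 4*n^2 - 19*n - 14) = (n - 1)/(n^2 - 6*n - 7)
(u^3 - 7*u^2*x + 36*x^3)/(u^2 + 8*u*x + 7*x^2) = (u^3 - 7*u^2*x + 36*x^3)/(u^2 + 8*u*x + 7*x^2)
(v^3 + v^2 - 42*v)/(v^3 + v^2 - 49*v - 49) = v*(v - 6)/(v^2 - 6*v - 7)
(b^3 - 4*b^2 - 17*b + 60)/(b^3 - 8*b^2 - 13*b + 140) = (b - 3)/(b - 7)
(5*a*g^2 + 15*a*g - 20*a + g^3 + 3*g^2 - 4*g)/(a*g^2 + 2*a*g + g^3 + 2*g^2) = (5*a*g^2 + 15*a*g - 20*a + g^3 + 3*g^2 - 4*g)/(g*(a*g + 2*a + g^2 + 2*g))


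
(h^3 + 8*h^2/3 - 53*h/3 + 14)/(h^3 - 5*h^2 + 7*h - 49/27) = 9*(h^2 + 5*h - 6)/(9*h^2 - 24*h + 7)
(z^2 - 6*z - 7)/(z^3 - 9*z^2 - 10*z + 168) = (z + 1)/(z^2 - 2*z - 24)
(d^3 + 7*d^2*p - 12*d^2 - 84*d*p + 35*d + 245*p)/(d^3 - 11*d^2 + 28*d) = (d^2 + 7*d*p - 5*d - 35*p)/(d*(d - 4))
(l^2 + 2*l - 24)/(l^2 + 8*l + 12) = (l - 4)/(l + 2)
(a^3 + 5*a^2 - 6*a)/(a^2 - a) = a + 6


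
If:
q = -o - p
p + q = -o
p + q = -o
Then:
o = -p - q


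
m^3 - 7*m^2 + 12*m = m*(m - 4)*(m - 3)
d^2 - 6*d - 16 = (d - 8)*(d + 2)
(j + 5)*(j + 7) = j^2 + 12*j + 35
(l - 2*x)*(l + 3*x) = l^2 + l*x - 6*x^2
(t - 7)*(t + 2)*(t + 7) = t^3 + 2*t^2 - 49*t - 98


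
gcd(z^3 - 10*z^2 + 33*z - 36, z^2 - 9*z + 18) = z - 3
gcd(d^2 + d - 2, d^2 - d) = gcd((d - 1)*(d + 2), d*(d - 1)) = d - 1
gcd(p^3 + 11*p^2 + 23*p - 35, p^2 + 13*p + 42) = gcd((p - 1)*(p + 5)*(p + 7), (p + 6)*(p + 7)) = p + 7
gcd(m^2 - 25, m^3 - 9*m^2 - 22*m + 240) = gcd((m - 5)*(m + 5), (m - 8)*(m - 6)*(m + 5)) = m + 5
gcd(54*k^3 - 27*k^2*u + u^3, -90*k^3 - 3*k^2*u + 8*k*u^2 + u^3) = -18*k^2 + 3*k*u + u^2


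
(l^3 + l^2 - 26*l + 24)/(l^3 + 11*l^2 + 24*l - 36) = (l - 4)/(l + 6)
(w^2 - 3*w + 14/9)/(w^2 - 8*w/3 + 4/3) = (w - 7/3)/(w - 2)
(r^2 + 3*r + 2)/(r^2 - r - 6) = (r + 1)/(r - 3)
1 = 1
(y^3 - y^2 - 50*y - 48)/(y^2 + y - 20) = (y^3 - y^2 - 50*y - 48)/(y^2 + y - 20)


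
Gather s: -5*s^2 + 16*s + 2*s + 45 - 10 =-5*s^2 + 18*s + 35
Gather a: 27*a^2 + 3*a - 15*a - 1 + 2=27*a^2 - 12*a + 1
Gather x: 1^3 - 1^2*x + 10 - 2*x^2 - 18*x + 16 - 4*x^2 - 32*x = -6*x^2 - 51*x + 27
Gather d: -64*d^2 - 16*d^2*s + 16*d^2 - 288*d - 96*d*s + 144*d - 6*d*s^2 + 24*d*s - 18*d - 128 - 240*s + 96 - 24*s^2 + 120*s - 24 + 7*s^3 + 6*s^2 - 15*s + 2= d^2*(-16*s - 48) + d*(-6*s^2 - 72*s - 162) + 7*s^3 - 18*s^2 - 135*s - 54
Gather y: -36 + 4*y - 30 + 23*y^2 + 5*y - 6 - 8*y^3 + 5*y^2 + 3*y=-8*y^3 + 28*y^2 + 12*y - 72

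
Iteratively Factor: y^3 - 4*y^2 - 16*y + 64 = (y + 4)*(y^2 - 8*y + 16) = (y - 4)*(y + 4)*(y - 4)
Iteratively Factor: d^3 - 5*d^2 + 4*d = (d)*(d^2 - 5*d + 4) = d*(d - 4)*(d - 1)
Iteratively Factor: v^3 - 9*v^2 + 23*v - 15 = (v - 5)*(v^2 - 4*v + 3) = (v - 5)*(v - 1)*(v - 3)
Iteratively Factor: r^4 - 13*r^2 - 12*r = (r)*(r^3 - 13*r - 12) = r*(r + 3)*(r^2 - 3*r - 4) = r*(r + 1)*(r + 3)*(r - 4)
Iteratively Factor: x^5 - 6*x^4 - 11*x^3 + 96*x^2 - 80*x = (x - 5)*(x^4 - x^3 - 16*x^2 + 16*x) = (x - 5)*(x + 4)*(x^3 - 5*x^2 + 4*x) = x*(x - 5)*(x + 4)*(x^2 - 5*x + 4) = x*(x - 5)*(x - 1)*(x + 4)*(x - 4)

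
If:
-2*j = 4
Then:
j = -2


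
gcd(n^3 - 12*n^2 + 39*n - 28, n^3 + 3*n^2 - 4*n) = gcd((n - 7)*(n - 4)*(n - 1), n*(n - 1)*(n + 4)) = n - 1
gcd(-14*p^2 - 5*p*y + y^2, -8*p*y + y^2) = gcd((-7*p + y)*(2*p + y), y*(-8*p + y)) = 1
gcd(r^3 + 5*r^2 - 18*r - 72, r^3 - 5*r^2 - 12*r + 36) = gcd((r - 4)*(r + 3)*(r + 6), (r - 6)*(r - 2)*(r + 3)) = r + 3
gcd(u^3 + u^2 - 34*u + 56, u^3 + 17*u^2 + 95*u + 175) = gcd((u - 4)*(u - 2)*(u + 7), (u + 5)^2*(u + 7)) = u + 7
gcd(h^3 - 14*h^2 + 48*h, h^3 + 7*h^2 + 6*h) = h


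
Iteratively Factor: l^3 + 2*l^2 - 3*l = (l + 3)*(l^2 - l) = l*(l + 3)*(l - 1)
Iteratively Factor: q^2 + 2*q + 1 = (q + 1)*(q + 1)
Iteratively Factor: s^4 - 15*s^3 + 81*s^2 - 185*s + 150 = (s - 5)*(s^3 - 10*s^2 + 31*s - 30) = (s - 5)*(s - 3)*(s^2 - 7*s + 10) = (s - 5)^2*(s - 3)*(s - 2)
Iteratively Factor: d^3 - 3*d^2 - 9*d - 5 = (d + 1)*(d^2 - 4*d - 5) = (d + 1)^2*(d - 5)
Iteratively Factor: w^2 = (w)*(w)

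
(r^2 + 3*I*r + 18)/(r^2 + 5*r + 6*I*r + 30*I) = (r - 3*I)/(r + 5)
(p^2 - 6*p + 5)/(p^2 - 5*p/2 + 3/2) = 2*(p - 5)/(2*p - 3)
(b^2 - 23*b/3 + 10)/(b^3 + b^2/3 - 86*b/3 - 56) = (3*b - 5)/(3*b^2 + 19*b + 28)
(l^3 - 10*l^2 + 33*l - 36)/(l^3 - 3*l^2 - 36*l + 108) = (l^2 - 7*l + 12)/(l^2 - 36)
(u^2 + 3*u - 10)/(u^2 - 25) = (u - 2)/(u - 5)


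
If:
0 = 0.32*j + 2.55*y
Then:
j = -7.96875*y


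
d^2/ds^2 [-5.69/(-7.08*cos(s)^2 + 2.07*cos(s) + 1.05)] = (1140.876864*(1 - cos(s)^2)^2 - 250.171092*cos(s)^3 + 764.017353*cos(s)^2 + 487.974969*cos(s) - 1274.237946)/(-7.08*cos(s)^2 + 2.07*cos(s) + 1.05)^3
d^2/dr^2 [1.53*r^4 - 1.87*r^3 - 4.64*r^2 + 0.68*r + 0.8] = 18.36*r^2 - 11.22*r - 9.28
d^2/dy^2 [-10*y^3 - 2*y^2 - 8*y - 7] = -60*y - 4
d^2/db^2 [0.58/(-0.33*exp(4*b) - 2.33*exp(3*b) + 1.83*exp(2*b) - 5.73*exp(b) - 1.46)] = (-0.58*(1.32*exp(3*b) + 6.99*exp(2*b) - 3.66*exp(b) + 5.73)*(2.64*exp(3*b) + 13.98*exp(2*b) - 7.32*exp(b) + 11.46)*exp(b) + (3.0624*exp(3*b) + 12.1626*exp(2*b) - 4.2456*exp(b) + 3.3234)*(0.33*exp(4*b) + 2.33*exp(3*b) - 1.83*exp(2*b) + 5.73*exp(b) + 1.46))*exp(b)/(0.33*exp(4*b) + 2.33*exp(3*b) - 1.83*exp(2*b) + 5.73*exp(b) + 1.46)^3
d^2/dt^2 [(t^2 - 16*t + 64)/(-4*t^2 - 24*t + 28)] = (22*t^3 - 213*t^2 - 816*t - 2129)/(2*(t^6 + 18*t^5 + 87*t^4 - 36*t^3 - 609*t^2 + 882*t - 343))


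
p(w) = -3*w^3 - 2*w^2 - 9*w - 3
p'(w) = -9*w^2 - 4*w - 9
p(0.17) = -4.60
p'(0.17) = -9.94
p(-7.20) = 1077.86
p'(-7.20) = -446.76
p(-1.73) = 22.12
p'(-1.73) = -29.02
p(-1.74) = 22.41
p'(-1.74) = -29.29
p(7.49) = -1443.18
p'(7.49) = -543.86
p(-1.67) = 20.42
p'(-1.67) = -27.42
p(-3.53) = 135.81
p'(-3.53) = -107.03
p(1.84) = -45.02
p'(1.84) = -46.83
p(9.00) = -2433.00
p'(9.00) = -774.00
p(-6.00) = 627.00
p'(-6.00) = -309.00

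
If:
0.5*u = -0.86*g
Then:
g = -0.581395348837209*u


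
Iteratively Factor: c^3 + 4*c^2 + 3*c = (c + 1)*(c^2 + 3*c) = (c + 1)*(c + 3)*(c)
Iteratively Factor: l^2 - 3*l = (l - 3)*(l)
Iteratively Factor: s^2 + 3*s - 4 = (s - 1)*(s + 4)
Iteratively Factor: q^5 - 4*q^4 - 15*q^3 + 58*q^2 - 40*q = (q + 4)*(q^4 - 8*q^3 + 17*q^2 - 10*q) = (q - 2)*(q + 4)*(q^3 - 6*q^2 + 5*q) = (q - 5)*(q - 2)*(q + 4)*(q^2 - q) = (q - 5)*(q - 2)*(q - 1)*(q + 4)*(q)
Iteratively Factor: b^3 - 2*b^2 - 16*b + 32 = (b - 4)*(b^2 + 2*b - 8) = (b - 4)*(b - 2)*(b + 4)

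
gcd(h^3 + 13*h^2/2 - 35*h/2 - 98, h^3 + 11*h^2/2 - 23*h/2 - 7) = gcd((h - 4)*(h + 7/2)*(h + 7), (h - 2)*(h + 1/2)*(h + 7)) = h + 7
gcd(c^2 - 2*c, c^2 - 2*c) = c^2 - 2*c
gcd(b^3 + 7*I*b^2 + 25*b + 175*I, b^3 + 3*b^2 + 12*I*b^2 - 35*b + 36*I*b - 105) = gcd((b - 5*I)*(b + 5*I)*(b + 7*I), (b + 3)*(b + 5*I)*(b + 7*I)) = b^2 + 12*I*b - 35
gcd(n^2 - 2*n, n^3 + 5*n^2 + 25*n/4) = n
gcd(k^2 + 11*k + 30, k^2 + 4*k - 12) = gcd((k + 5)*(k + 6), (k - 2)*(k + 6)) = k + 6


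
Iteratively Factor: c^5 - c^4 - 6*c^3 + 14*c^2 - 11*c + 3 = (c + 3)*(c^4 - 4*c^3 + 6*c^2 - 4*c + 1) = (c - 1)*(c + 3)*(c^3 - 3*c^2 + 3*c - 1) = (c - 1)^2*(c + 3)*(c^2 - 2*c + 1) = (c - 1)^3*(c + 3)*(c - 1)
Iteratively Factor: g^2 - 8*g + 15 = (g - 3)*(g - 5)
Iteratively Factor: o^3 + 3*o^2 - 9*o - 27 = (o + 3)*(o^2 - 9) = (o + 3)^2*(o - 3)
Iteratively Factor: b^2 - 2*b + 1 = (b - 1)*(b - 1)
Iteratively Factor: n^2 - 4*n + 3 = (n - 1)*(n - 3)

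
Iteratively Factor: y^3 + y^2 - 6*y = (y + 3)*(y^2 - 2*y) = (y - 2)*(y + 3)*(y)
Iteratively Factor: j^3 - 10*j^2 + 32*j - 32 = (j - 2)*(j^2 - 8*j + 16) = (j - 4)*(j - 2)*(j - 4)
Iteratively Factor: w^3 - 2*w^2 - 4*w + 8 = (w - 2)*(w^2 - 4) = (w - 2)*(w + 2)*(w - 2)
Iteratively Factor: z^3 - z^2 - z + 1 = (z - 1)*(z^2 - 1) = (z - 1)*(z + 1)*(z - 1)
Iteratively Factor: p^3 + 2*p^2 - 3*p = (p + 3)*(p^2 - p) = (p - 1)*(p + 3)*(p)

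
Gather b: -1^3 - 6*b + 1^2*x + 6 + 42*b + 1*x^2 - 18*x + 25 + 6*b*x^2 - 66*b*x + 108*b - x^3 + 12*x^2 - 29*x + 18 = b*(6*x^2 - 66*x + 144) - x^3 + 13*x^2 - 46*x + 48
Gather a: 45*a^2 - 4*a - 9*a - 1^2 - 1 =45*a^2 - 13*a - 2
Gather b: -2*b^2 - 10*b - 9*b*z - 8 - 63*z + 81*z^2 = -2*b^2 + b*(-9*z - 10) + 81*z^2 - 63*z - 8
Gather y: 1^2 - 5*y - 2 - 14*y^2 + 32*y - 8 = -14*y^2 + 27*y - 9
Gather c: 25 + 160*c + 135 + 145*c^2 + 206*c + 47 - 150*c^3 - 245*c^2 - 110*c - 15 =-150*c^3 - 100*c^2 + 256*c + 192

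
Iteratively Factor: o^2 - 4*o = (o - 4)*(o)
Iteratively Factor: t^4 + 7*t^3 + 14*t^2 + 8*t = (t + 4)*(t^3 + 3*t^2 + 2*t) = (t + 1)*(t + 4)*(t^2 + 2*t) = (t + 1)*(t + 2)*(t + 4)*(t)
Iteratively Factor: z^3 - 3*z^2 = (z)*(z^2 - 3*z) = z*(z - 3)*(z)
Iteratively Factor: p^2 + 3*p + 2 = (p + 1)*(p + 2)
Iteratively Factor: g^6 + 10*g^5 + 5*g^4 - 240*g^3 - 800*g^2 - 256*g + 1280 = (g + 4)*(g^5 + 6*g^4 - 19*g^3 - 164*g^2 - 144*g + 320) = (g + 4)^2*(g^4 + 2*g^3 - 27*g^2 - 56*g + 80) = (g + 4)^3*(g^3 - 2*g^2 - 19*g + 20) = (g - 1)*(g + 4)^3*(g^2 - g - 20) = (g - 1)*(g + 4)^4*(g - 5)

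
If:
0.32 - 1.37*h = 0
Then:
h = 0.23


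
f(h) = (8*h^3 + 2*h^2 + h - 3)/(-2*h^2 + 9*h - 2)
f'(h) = (4*h - 9)*(8*h^3 + 2*h^2 + h - 3)/(-2*h^2 + 9*h - 2)^2 + (24*h^2 + 4*h + 1)/(-2*h^2 + 9*h - 2) = (-16*h^4 + 144*h^3 - 28*h^2 - 20*h + 25)/(4*h^4 - 36*h^3 + 89*h^2 - 36*h + 4)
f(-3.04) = 4.44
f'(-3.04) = -2.44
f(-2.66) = 3.54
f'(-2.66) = -2.26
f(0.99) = 1.56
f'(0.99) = 4.17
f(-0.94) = 0.72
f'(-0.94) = -0.76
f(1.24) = 2.72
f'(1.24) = 5.24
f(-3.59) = 5.84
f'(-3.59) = -2.65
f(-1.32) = 1.11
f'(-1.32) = -1.25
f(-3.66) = 6.03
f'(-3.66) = -2.68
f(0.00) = 1.50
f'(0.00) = 6.25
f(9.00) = -72.29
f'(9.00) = -0.35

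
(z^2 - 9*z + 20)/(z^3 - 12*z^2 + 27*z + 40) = (z - 4)/(z^2 - 7*z - 8)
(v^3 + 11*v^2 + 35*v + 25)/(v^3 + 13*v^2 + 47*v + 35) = (v + 5)/(v + 7)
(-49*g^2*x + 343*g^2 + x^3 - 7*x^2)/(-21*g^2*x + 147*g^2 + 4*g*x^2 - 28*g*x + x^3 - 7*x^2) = (-7*g + x)/(-3*g + x)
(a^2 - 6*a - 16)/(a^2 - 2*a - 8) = (a - 8)/(a - 4)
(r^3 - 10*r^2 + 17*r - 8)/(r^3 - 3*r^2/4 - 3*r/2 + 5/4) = 4*(r - 8)/(4*r + 5)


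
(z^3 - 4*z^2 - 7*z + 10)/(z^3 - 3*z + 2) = (z - 5)/(z - 1)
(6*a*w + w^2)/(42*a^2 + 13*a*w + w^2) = w/(7*a + w)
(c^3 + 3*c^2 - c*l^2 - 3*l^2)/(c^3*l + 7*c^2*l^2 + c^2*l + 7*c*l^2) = (c^3 + 3*c^2 - c*l^2 - 3*l^2)/(c*l*(c^2 + 7*c*l + c + 7*l))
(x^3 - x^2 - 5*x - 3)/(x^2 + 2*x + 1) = x - 3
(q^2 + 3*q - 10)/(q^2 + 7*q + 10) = (q - 2)/(q + 2)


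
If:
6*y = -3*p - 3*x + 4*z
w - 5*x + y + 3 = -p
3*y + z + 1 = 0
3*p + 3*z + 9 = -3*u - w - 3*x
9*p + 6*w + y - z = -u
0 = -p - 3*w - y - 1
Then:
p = 1022/1047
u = -5092/1047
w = -347/698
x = 209/349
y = -1015/2094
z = 317/698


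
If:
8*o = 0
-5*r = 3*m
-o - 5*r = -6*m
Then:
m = 0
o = 0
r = 0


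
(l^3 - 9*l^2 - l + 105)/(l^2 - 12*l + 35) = l + 3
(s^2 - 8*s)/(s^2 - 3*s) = (s - 8)/(s - 3)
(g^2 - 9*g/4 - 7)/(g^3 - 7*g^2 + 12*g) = (g + 7/4)/(g*(g - 3))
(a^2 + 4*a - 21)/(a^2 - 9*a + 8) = (a^2 + 4*a - 21)/(a^2 - 9*a + 8)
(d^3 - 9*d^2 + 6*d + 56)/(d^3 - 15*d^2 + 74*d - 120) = (d^2 - 5*d - 14)/(d^2 - 11*d + 30)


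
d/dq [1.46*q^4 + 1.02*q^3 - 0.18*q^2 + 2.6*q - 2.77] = 5.84*q^3 + 3.06*q^2 - 0.36*q + 2.6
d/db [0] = 0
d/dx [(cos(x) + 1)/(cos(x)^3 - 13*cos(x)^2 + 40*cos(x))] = 2*(cos(x)^3 - 5*cos(x)^2 - 13*cos(x) + 20)*sin(x)/((cos(x) - 8)^2*(cos(x) - 5)^2*cos(x)^2)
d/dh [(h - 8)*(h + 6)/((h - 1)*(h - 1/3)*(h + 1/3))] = 9*(-9*h^4 + 36*h^3 + 1277*h^2 - 862*h - 50)/(81*h^6 - 162*h^5 + 63*h^4 + 36*h^3 - 17*h^2 - 2*h + 1)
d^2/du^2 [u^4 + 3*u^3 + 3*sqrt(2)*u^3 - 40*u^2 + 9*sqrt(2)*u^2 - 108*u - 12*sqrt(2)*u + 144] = 12*u^2 + 18*u + 18*sqrt(2)*u - 80 + 18*sqrt(2)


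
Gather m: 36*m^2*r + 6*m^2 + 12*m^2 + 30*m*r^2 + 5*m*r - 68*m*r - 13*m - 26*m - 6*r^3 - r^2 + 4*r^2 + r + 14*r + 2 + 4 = m^2*(36*r + 18) + m*(30*r^2 - 63*r - 39) - 6*r^3 + 3*r^2 + 15*r + 6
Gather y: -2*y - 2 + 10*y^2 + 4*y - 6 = 10*y^2 + 2*y - 8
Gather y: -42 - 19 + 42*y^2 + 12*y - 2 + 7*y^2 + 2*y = 49*y^2 + 14*y - 63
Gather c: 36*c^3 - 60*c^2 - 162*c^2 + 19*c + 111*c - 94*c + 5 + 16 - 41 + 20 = 36*c^3 - 222*c^2 + 36*c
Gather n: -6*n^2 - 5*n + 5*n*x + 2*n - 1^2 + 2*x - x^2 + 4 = -6*n^2 + n*(5*x - 3) - x^2 + 2*x + 3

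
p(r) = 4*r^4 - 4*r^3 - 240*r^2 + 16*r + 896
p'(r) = 16*r^3 - 12*r^2 - 480*r + 16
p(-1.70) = 228.26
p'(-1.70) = 718.71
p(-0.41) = 849.48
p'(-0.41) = 209.68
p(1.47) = 406.88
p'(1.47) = -664.71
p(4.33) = -2453.10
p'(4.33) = -988.46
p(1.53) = 366.26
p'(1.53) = -689.19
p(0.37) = 868.94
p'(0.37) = -162.43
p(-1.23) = 529.82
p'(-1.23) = 558.47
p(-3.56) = -1379.67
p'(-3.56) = 850.83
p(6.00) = -3328.00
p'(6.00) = 160.00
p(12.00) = 42560.00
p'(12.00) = 20176.00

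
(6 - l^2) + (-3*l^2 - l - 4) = -4*l^2 - l + 2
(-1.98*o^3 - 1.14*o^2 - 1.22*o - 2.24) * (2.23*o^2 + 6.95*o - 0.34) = -4.4154*o^5 - 16.3032*o^4 - 9.9704*o^3 - 13.0866*o^2 - 15.1532*o + 0.7616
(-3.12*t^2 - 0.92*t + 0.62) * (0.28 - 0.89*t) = 2.7768*t^3 - 0.0548000000000001*t^2 - 0.8094*t + 0.1736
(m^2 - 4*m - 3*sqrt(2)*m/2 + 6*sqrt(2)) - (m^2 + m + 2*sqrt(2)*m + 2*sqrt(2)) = -5*m - 7*sqrt(2)*m/2 + 4*sqrt(2)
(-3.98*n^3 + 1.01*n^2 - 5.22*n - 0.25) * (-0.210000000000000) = 0.8358*n^3 - 0.2121*n^2 + 1.0962*n + 0.0525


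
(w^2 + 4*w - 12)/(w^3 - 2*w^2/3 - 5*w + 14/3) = 3*(w + 6)/(3*w^2 + 4*w - 7)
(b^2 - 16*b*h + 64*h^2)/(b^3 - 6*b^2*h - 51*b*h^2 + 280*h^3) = (b - 8*h)/(b^2 + 2*b*h - 35*h^2)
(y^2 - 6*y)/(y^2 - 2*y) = (y - 6)/(y - 2)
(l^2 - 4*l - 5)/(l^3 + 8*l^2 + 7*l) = (l - 5)/(l*(l + 7))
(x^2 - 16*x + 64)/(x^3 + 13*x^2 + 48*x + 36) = (x^2 - 16*x + 64)/(x^3 + 13*x^2 + 48*x + 36)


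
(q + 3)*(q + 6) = q^2 + 9*q + 18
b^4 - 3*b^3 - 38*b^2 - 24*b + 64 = (b - 8)*(b - 1)*(b + 2)*(b + 4)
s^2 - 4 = (s - 2)*(s + 2)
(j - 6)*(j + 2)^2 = j^3 - 2*j^2 - 20*j - 24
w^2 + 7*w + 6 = (w + 1)*(w + 6)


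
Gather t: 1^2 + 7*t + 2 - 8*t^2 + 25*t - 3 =-8*t^2 + 32*t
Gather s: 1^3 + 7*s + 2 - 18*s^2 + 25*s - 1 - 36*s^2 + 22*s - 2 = -54*s^2 + 54*s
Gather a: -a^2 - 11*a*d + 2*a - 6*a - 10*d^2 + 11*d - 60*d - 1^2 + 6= -a^2 + a*(-11*d - 4) - 10*d^2 - 49*d + 5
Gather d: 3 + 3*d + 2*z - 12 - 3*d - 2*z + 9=0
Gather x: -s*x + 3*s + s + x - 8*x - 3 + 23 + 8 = 4*s + x*(-s - 7) + 28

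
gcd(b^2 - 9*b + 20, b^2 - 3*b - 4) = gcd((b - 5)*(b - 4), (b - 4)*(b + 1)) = b - 4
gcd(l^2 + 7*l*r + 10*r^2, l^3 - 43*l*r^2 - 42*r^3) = 1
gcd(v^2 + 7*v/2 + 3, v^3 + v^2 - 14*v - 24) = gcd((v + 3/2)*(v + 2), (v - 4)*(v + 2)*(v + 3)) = v + 2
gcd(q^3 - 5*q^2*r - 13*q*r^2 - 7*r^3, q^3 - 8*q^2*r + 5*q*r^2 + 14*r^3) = q^2 - 6*q*r - 7*r^2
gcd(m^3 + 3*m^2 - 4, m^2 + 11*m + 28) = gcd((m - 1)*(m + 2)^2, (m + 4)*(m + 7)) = 1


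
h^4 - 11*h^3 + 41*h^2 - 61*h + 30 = (h - 5)*(h - 3)*(h - 2)*(h - 1)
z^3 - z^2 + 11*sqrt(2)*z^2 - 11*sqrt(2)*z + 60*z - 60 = (z - 1)*(z + 5*sqrt(2))*(z + 6*sqrt(2))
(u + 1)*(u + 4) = u^2 + 5*u + 4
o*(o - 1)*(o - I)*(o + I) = o^4 - o^3 + o^2 - o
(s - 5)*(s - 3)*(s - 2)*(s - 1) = s^4 - 11*s^3 + 41*s^2 - 61*s + 30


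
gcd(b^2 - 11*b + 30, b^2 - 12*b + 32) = 1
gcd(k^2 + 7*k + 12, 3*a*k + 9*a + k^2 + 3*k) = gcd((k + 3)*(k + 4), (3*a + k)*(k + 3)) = k + 3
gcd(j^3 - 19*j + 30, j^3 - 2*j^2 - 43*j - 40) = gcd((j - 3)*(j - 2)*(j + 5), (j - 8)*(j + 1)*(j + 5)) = j + 5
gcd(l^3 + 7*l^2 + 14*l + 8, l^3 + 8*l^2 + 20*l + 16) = l^2 + 6*l + 8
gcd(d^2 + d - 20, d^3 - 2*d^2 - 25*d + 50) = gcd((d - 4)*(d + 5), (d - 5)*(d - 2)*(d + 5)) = d + 5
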